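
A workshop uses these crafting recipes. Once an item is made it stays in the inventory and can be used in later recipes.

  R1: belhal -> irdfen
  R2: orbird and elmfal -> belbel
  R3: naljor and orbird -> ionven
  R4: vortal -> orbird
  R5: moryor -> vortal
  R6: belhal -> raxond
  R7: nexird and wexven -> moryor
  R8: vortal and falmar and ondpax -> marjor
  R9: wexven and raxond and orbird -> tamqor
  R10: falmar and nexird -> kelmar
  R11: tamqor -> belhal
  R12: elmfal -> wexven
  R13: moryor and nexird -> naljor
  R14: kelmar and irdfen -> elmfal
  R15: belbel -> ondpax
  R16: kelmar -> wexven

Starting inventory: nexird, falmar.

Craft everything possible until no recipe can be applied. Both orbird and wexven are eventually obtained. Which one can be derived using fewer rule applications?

wexven

wexven: falmar and nexird -> kelmar (R10). Using R16, kelmar makes wexven. [2 rule applications]
orbird: Using R10, falmar and nexird make kelmar. Using R16, kelmar makes wexven. Using R7, nexird and wexven make moryor. Using R5, moryor makes vortal. vortal -> orbird (R4). [5 rule applications]
wexven needs fewer.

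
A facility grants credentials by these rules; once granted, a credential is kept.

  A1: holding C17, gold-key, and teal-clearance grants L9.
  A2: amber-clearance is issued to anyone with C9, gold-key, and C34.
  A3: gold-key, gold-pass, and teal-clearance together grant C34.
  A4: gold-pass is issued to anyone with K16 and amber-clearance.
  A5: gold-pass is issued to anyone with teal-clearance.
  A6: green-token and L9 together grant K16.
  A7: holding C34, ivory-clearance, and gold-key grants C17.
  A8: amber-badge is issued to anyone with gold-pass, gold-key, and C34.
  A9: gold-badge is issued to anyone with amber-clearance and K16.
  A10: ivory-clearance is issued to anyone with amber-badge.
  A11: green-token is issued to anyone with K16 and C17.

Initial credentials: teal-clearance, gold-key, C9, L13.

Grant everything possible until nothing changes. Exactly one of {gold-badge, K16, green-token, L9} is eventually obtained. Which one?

Holding teal-clearance grants gold-pass (A5).
Holding gold-key, gold-pass, and teal-clearance grants C34 (A3).
Holding gold-pass, gold-key, and C34 grants amber-badge (A8).
Holding amber-badge grants ivory-clearance (A10).
Holding C34, ivory-clearance, and gold-key grants C17 (A7).
Holding C17, gold-key, and teal-clearance grants L9 (A1).
gold-badge would need amber-clearance and K16 (A9), but K16 is never granted. green-token would need K16 and C17 (A11), but K16 is never granted. K16 would need green-token and L9 (A6), but green-token is never granted.

L9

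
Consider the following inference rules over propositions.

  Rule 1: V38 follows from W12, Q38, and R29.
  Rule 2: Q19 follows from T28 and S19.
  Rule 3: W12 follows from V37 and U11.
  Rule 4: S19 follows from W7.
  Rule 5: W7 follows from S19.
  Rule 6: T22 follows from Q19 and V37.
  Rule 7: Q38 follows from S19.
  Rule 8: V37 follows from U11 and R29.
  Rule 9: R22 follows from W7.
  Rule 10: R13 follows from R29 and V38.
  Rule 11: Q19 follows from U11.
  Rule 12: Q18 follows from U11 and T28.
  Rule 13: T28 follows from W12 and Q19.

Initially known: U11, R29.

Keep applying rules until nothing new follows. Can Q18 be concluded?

Yes

U11 and R29 hold, so V37 follows (Rule 8).
U11 holds, so Q19 follows (Rule 11).
V37 and U11 hold, so W12 follows (Rule 3).
From W12 and Q19, Rule 13 gives T28.
U11 and T28 hold, so Q18 follows (Rule 12).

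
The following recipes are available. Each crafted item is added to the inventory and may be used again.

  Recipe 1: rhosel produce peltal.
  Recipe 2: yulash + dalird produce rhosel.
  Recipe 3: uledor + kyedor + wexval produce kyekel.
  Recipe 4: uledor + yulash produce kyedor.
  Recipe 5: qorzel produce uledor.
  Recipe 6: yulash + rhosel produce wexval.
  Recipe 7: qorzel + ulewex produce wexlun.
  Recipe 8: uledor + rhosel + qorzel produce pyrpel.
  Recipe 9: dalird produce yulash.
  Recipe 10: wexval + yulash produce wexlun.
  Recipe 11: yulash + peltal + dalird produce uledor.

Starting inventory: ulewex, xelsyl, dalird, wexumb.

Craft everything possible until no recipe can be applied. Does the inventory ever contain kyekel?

Yes

Using Recipe 9, dalird makes yulash.
yulash + dalird → rhosel (Recipe 2).
Using Recipe 6, yulash and rhosel make wexval.
Using Recipe 1, rhosel makes peltal.
yulash + peltal + dalird → uledor (Recipe 11).
Using Recipe 4, uledor and yulash make kyedor.
Using Recipe 3, uledor, kyedor, and wexval make kyekel.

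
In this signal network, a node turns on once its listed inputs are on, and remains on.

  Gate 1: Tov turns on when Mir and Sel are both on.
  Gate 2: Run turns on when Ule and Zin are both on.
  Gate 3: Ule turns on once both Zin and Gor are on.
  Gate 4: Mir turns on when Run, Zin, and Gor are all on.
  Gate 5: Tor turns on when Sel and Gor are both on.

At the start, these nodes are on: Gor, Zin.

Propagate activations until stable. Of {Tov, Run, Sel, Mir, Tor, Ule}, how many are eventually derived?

3

Gate 3: Zin and Gor on → Ule on.
Ule and Zin are on, so Run turns on (Gate 2).
Run, Zin, and Gor are on, so Mir turns on (Gate 4).
Tov would need Mir and Sel (Gate 1), but Sel never turns on.
Run: reached.
No rule produces Sel, and it is not given.
Mir: reached.
Tor would need Sel and Gor (Gate 5), but Sel never turns on.
Ule: reached.
Reached: Run, Mir, and Ule — 3 of the 6.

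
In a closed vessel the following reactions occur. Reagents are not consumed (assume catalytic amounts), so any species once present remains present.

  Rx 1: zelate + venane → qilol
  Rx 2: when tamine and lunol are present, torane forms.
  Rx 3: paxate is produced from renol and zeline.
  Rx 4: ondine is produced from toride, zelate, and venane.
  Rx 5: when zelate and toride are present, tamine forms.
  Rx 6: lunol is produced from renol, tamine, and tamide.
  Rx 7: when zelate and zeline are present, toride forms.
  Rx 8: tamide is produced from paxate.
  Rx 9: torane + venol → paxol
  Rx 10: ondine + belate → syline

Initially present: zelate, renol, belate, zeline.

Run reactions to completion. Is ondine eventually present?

No

ondine would need toride, zelate, and venane (Rx 4), but venane never forms.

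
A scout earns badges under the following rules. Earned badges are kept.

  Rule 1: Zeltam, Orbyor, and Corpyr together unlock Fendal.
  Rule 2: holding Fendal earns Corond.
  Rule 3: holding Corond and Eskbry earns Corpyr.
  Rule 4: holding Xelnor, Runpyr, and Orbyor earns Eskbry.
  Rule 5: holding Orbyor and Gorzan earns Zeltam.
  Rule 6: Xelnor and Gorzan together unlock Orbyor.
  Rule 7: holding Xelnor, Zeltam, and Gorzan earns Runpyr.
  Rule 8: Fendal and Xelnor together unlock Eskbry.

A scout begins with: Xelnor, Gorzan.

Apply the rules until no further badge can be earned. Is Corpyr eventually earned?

Corpyr would need Corond and Eskbry (Rule 3), but Corond is never earned.

No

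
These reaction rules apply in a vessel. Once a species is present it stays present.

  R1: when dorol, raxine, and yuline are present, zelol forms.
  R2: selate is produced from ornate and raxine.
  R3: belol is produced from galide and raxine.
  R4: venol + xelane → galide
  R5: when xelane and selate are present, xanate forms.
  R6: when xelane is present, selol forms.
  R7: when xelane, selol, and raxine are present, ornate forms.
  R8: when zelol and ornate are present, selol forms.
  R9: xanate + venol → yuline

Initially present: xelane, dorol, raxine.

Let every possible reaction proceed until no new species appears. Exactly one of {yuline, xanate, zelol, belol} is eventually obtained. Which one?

xanate

xelane present → selol forms (R6).
xelane, selol, and raxine present → ornate forms (R7).
ornate and raxine present → selate forms (R2).
xelane and selate present → xanate forms (R5).
zelol would need dorol, raxine, and yuline (R1), but yuline never forms. belol would need galide and raxine (R3), but galide never forms. yuline would need xanate and venol (R9), but venol never forms.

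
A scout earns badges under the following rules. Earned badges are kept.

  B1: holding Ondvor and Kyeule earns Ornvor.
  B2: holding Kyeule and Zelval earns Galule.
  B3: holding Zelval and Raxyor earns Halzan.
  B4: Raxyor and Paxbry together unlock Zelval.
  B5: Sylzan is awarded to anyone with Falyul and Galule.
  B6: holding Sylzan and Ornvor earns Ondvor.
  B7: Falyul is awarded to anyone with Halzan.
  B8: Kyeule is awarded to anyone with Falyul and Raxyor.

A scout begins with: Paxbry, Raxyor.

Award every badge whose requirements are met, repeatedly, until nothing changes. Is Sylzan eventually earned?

With Raxyor and Paxbry, Zelval is earned (B4).
With Zelval and Raxyor, Halzan is earned (B3).
With Halzan, Falyul is earned (B7).
With Falyul and Raxyor, Kyeule is earned (B8).
With Kyeule and Zelval, Galule is earned (B2).
With Falyul and Galule, Sylzan is earned (B5).

Yes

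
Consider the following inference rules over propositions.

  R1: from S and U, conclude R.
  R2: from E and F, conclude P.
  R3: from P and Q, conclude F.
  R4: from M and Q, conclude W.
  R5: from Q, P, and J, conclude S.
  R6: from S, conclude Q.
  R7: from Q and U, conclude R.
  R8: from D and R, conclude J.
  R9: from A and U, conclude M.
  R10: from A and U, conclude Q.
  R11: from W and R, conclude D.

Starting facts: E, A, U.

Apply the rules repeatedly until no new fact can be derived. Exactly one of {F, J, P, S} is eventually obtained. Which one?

From A and U, R10 gives Q.
From A and U, R9 gives M.
M and Q hold, so W follows (R4).
From Q and U, R7 gives R.
From W and R, R11 gives D.
D and R hold, so J follows (R8).
P would need E and F (R2), but F is never established. S would need Q, P, and J (R5), but P is never established. F would need P and Q (R3), but P is never established.

J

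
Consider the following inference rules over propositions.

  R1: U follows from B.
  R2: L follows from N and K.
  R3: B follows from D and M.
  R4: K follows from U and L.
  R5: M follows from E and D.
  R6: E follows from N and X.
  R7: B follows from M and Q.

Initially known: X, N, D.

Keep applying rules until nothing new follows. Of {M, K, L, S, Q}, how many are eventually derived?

1

From N and X, R6 gives E.
From E and D, R5 gives M.
M: reached.
K would need U and L (R4), but L is never established.
L would need N and K (R2), but K is never established.
No rule produces S, and it is not given.
No rule produces Q, and it is not given.
Reached: M — 1 of the 5.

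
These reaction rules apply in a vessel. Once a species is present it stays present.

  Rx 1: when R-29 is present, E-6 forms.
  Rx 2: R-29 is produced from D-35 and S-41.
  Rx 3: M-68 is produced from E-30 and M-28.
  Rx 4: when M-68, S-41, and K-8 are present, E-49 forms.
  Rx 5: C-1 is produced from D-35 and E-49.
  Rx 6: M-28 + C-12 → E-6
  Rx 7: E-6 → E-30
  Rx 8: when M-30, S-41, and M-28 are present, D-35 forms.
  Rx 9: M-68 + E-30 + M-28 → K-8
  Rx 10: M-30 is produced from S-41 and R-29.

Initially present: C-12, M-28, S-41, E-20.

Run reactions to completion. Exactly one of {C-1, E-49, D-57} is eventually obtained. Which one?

M-28 and C-12 present → E-6 forms (Rx 6).
E-6 present → E-30 forms (Rx 7).
E-30 and M-28 present → M-68 forms (Rx 3).
M-68, E-30, and M-28 present → K-8 forms (Rx 9).
M-68, S-41, and K-8 present → E-49 forms (Rx 4).
No rule produces D-57, and it is not given. C-1 would need D-35 and E-49 (Rx 5), but D-35 never forms.

E-49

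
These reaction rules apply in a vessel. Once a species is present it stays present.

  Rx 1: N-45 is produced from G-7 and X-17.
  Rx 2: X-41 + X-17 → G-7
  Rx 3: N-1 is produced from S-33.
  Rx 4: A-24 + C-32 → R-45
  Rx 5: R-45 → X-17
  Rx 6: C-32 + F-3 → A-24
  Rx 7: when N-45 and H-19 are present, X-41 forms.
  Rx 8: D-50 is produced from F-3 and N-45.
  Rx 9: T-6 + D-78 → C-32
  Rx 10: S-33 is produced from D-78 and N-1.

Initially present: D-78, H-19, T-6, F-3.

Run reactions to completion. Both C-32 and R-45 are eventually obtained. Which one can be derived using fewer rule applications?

C-32

C-32: T-6 and D-78 present → C-32 forms (Rx 9). [1 rule application]
R-45: T-6 and D-78 present → C-32 forms (Rx 9). C-32 and F-3 present → A-24 forms (Rx 6). A-24 and C-32 present → R-45 forms (Rx 4). [3 rule applications]
C-32 needs fewer.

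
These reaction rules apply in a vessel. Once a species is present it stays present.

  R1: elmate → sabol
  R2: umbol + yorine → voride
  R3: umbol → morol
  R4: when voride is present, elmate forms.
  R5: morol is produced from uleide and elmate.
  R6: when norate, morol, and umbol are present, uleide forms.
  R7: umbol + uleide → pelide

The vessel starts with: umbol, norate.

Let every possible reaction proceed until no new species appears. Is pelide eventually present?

umbol present → morol forms (R3).
norate, morol, and umbol present → uleide forms (R6).
umbol and uleide present → pelide forms (R7).

Yes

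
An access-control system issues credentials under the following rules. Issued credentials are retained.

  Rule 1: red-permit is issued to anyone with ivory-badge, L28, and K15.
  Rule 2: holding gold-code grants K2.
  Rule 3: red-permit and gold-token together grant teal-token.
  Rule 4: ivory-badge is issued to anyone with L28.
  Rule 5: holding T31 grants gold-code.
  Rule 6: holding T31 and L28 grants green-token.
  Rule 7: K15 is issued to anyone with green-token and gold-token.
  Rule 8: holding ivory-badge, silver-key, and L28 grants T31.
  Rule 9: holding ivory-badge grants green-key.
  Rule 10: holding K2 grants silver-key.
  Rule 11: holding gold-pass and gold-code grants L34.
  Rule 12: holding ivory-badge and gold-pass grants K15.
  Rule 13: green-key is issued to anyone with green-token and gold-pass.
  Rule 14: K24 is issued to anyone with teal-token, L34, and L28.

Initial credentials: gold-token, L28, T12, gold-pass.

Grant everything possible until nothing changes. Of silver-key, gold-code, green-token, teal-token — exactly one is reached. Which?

teal-token

Holding L28 grants ivory-badge (Rule 4).
Holding ivory-badge and gold-pass grants K15 (Rule 12).
Holding ivory-badge, L28, and K15 grants red-permit (Rule 1).
Holding red-permit and gold-token grants teal-token (Rule 3).
gold-code would need T31 (Rule 5), but T31 is never granted. green-token would need T31 and L28 (Rule 6), but T31 is never granted. silver-key would need K2 (Rule 10), but K2 is never granted.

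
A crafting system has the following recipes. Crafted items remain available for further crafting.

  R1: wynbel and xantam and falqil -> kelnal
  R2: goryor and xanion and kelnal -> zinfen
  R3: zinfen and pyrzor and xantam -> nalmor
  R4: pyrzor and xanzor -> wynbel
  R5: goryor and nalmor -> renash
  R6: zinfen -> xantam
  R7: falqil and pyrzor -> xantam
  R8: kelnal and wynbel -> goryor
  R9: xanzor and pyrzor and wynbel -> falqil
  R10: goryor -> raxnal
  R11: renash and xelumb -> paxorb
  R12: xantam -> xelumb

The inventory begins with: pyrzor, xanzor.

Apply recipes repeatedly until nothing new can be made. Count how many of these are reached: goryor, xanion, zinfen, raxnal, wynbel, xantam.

4

Using R4, pyrzor and xanzor make wynbel.
xanzor and pyrzor and wynbel -> falqil (R9).
Using R7, falqil and pyrzor make xantam.
wynbel and xantam and falqil -> kelnal (R1).
Using R8, kelnal and wynbel make goryor.
goryor -> raxnal (R10).
goryor: reached.
No rule produces xanion, and it is not given.
zinfen would need goryor, xanion, and kelnal (R2), but xanion is never obtained.
raxnal: reached.
wynbel: reached.
xantam: reached.
Reached: goryor, raxnal, wynbel, and xantam — 4 of the 6.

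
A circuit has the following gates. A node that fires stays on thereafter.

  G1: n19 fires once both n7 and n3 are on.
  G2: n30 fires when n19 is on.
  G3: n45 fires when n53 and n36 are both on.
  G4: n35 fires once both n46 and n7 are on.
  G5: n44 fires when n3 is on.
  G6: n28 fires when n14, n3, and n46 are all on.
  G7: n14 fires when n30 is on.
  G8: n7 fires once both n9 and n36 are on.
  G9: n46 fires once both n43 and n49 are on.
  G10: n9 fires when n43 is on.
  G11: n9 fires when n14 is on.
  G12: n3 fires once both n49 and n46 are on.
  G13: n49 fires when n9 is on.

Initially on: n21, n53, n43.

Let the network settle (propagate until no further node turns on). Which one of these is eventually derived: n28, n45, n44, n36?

G10: n43 on → n9 on.
G13: n9 on → n49 on.
n43 and n49 are on, so n46 fires (G9).
G12: n49 and n46 on → n3 on.
G5: n3 on → n44 on.
n28 would need n14, n3, and n46 (G6), but n14 never turns on. No rule produces n36, and it is not given. n45 would need n53 and n36 (G3), but n36 never turns on.

n44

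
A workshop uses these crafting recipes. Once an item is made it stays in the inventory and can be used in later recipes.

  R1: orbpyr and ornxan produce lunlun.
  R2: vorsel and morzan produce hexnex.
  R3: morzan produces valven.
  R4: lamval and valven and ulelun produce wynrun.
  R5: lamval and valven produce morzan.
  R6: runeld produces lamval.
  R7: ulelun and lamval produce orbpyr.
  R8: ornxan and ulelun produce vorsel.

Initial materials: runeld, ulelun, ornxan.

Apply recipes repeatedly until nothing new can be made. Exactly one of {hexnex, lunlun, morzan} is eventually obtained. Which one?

Using R6, runeld makes lamval.
ulelun and lamval → orbpyr (R7).
Using R1, orbpyr and ornxan make lunlun.
hexnex would need vorsel and morzan (R2), but morzan is never obtained. morzan would need lamval and valven (R5), but valven is never obtained.

lunlun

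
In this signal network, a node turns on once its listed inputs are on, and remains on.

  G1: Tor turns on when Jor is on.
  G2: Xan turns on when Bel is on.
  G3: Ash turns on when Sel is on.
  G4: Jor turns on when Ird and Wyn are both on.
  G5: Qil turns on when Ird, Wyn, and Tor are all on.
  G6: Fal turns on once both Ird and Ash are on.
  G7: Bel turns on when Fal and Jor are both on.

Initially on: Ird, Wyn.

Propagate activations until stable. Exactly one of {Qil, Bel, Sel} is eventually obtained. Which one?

G4: Ird and Wyn on → Jor on.
Jor is on, so Tor turns on (G1).
Ird, Wyn, and Tor are on, so Qil turns on (G5).
No rule produces Sel, and it is not given. Bel would need Fal and Jor (G7), but Fal never turns on.

Qil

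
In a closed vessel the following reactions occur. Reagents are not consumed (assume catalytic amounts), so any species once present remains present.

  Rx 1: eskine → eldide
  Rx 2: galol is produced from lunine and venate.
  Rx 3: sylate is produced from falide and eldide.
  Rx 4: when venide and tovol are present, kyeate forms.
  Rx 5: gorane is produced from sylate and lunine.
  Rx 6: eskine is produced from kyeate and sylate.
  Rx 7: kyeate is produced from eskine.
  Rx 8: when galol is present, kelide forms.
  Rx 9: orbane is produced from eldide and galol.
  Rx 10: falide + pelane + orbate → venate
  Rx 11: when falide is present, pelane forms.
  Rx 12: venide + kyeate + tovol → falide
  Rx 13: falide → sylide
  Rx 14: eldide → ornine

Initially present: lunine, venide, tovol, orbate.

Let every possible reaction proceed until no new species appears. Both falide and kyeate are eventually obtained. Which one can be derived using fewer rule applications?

kyeate

kyeate: venide and tovol present → kyeate forms (Rx 4). [1 rule application]
falide: venide and tovol present → kyeate forms (Rx 4). venide, kyeate, and tovol present → falide forms (Rx 12). [2 rule applications]
kyeate needs fewer.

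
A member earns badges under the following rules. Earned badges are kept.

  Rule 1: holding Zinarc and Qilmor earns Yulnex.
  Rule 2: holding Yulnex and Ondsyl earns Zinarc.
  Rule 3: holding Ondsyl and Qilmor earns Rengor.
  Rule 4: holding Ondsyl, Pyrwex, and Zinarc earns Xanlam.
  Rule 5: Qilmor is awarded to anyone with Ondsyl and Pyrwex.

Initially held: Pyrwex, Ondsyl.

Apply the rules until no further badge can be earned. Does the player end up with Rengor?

Yes

With Ondsyl and Pyrwex, Qilmor is earned (Rule 5).
With Ondsyl and Qilmor, Rengor is earned (Rule 3).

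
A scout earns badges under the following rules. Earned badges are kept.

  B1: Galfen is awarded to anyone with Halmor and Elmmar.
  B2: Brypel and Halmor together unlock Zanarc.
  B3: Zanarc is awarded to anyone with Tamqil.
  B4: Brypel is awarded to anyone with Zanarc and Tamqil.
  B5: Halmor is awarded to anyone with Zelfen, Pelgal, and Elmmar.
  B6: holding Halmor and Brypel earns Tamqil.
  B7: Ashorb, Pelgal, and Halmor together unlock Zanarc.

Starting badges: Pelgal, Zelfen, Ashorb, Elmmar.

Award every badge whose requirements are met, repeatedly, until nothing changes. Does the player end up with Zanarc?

Yes

With Zelfen, Pelgal, and Elmmar, Halmor is earned (B5).
With Ashorb, Pelgal, and Halmor, Zanarc is earned (B7).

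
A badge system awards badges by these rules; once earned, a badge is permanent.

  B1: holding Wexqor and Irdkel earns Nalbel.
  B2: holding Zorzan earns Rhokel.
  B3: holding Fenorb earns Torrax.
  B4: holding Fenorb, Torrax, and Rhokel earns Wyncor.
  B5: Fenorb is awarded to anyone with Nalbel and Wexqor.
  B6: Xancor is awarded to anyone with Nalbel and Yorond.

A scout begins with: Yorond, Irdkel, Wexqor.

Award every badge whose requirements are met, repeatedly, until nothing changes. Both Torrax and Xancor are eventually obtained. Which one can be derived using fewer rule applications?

Xancor

Xancor: With Wexqor and Irdkel, Nalbel is earned (B1). With Nalbel and Yorond, Xancor is earned (B6). [2 rule applications]
Torrax: With Wexqor and Irdkel, Nalbel is earned (B1). With Nalbel and Wexqor, Fenorb is earned (B5). With Fenorb, Torrax is earned (B3). [3 rule applications]
Xancor needs fewer.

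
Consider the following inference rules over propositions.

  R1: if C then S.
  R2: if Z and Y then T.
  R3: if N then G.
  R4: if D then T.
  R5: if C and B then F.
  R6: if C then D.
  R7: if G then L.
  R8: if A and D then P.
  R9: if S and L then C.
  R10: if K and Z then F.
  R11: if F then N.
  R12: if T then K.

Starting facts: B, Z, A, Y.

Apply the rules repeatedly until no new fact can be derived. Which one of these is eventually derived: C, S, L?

L

From Z and Y, R2 gives T.
T holds, so K follows (R12).
From K and Z, R10 gives F.
From F, R11 gives N.
From N, R3 gives G.
G holds, so L follows (R7).
S would need C (R1), but C is never established. C would need S and L (R9), but S is never established.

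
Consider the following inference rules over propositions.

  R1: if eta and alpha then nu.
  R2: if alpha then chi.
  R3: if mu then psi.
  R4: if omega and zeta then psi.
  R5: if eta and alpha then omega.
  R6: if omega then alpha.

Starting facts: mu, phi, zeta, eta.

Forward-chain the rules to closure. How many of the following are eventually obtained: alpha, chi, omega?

0

alpha would need omega (R6), but omega is never established.
chi would need alpha (R2), but alpha is never established.
omega would need eta and alpha (R5), but alpha is never established.
None of the 3 are reached.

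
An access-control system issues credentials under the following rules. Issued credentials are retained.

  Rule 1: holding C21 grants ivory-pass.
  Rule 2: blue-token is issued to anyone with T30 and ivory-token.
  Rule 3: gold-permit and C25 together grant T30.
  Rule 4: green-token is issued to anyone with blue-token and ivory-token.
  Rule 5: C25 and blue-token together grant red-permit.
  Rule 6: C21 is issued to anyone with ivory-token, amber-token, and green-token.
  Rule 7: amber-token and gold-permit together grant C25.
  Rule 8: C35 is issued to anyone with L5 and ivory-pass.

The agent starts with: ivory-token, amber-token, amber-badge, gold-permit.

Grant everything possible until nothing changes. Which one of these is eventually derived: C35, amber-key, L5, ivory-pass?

Holding amber-token and gold-permit grants C25 (Rule 7).
Holding gold-permit and C25 grants T30 (Rule 3).
Holding T30 and ivory-token grants blue-token (Rule 2).
Holding blue-token and ivory-token grants green-token (Rule 4).
Holding ivory-token, amber-token, and green-token grants C21 (Rule 6).
Holding C21 grants ivory-pass (Rule 1).
C35 would need L5 and ivory-pass (Rule 8), but L5 is never granted. No rule produces L5, and it is not given. No rule produces amber-key, and it is not given.

ivory-pass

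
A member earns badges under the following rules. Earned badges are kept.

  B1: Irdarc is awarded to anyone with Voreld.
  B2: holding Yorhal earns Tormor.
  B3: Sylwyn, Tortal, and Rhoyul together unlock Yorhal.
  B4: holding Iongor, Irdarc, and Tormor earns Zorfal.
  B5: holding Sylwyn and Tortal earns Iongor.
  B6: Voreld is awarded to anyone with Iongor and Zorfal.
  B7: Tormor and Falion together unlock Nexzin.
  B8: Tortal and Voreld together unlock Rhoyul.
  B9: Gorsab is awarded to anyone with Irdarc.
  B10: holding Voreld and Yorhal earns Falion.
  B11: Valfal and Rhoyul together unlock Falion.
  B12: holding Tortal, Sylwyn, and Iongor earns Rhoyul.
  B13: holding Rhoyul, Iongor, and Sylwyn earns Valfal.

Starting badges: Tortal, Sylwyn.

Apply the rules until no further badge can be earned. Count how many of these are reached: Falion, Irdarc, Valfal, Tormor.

3

With Sylwyn and Tortal, Iongor is earned (B5).
With Tortal, Sylwyn, and Iongor, Rhoyul is earned (B12).
With Rhoyul, Iongor, and Sylwyn, Valfal is earned (B13).
With Sylwyn, Tortal, and Rhoyul, Yorhal is earned (B3).
With Valfal and Rhoyul, Falion is earned (B11).
With Yorhal, Tormor is earned (B2).
Falion: reached.
Irdarc would need Voreld (B1), but Voreld is never earned.
Valfal: reached.
Tormor: reached.
Reached: Falion, Valfal, and Tormor — 3 of the 4.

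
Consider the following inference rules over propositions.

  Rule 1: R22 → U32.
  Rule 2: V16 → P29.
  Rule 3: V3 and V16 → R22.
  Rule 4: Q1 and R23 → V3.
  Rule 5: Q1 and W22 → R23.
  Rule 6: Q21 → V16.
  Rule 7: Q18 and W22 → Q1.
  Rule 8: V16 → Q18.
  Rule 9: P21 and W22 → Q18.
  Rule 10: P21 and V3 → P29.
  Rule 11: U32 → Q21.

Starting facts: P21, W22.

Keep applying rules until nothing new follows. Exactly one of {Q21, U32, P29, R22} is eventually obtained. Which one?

P29

From P21 and W22, Rule 9 gives Q18.
Q18 and W22 hold, so Q1 follows (Rule 7).
Q1 and W22 hold, so R23 follows (Rule 5).
From Q1 and R23, Rule 4 gives V3.
From P21 and V3, Rule 10 gives P29.
R22 would need V3 and V16 (Rule 3), but V16 is never established. Q21 would need U32 (Rule 11), but U32 is never established. U32 would need R22 (Rule 1), but R22 is never established.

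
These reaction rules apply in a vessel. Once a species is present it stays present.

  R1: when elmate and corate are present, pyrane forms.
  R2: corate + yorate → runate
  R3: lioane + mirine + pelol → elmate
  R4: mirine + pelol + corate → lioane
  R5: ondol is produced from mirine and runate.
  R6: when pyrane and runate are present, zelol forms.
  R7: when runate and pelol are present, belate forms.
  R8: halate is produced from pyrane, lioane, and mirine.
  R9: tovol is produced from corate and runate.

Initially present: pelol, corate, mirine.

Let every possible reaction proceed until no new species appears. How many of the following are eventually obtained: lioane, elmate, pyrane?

3

mirine, pelol, and corate present → lioane forms (R4).
lioane, mirine, and pelol present → elmate forms (R3).
elmate and corate present → pyrane forms (R1).
lioane: reached.
elmate: reached.
pyrane: reached.
All 3 are reached.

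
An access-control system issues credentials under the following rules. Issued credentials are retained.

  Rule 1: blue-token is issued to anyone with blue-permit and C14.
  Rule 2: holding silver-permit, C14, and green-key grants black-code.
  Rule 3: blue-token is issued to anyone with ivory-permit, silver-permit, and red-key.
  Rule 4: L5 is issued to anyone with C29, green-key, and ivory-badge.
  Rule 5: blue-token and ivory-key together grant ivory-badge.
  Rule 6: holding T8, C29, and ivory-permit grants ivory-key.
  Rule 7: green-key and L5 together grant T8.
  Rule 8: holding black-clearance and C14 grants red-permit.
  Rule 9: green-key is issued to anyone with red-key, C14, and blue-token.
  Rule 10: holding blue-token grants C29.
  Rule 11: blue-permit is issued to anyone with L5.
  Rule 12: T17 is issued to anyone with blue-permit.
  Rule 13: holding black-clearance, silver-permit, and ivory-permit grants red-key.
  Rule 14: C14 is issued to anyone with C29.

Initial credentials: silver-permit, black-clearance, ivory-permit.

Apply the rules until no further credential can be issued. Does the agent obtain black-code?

Holding black-clearance, silver-permit, and ivory-permit grants red-key (Rule 13).
Holding ivory-permit, silver-permit, and red-key grants blue-token (Rule 3).
Holding blue-token grants C29 (Rule 10).
Holding C29 grants C14 (Rule 14).
Holding red-key, C14, and blue-token grants green-key (Rule 9).
Holding silver-permit, C14, and green-key grants black-code (Rule 2).

Yes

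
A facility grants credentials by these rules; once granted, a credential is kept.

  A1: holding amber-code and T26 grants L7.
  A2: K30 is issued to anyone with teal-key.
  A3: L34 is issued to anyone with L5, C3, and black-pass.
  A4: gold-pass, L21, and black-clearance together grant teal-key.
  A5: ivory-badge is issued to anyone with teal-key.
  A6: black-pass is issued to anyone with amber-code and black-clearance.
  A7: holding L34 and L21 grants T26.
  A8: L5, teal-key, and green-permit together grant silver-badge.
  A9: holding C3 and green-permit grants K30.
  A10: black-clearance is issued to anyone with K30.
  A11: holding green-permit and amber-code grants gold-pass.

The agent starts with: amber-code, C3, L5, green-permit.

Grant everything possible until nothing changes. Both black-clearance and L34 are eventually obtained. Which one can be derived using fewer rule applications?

black-clearance: Holding C3 and green-permit grants K30 (A9). Holding K30 grants black-clearance (A10). [2 rule applications]
L34: Holding C3 and green-permit grants K30 (A9). Holding K30 grants black-clearance (A10). Holding amber-code and black-clearance grants black-pass (A6). Holding L5, C3, and black-pass grants L34 (A3). [4 rule applications]
black-clearance needs fewer.

black-clearance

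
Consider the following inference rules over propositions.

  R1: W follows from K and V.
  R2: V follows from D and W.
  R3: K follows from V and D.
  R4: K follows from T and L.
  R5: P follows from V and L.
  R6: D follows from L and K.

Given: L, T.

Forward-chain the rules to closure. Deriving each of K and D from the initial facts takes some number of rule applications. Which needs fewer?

K: T and L hold, so K follows (R4). [1 rule application]
D: From T and L, R4 gives K. From L and K, R6 gives D. [2 rule applications]
K needs fewer.

K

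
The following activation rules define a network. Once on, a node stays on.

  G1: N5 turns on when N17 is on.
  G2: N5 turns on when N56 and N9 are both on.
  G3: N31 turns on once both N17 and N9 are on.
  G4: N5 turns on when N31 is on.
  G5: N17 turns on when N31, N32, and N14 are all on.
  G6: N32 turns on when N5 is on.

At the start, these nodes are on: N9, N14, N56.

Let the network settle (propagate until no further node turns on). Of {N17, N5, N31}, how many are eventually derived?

G2: N56 and N9 on → N5 on.
N17 would need N31, N32, and N14 (G5), but N31 never turns on.
N5: reached.
N31 would need N17 and N9 (G3), but N17 never turns on.
Reached: N5 — 1 of the 3.

1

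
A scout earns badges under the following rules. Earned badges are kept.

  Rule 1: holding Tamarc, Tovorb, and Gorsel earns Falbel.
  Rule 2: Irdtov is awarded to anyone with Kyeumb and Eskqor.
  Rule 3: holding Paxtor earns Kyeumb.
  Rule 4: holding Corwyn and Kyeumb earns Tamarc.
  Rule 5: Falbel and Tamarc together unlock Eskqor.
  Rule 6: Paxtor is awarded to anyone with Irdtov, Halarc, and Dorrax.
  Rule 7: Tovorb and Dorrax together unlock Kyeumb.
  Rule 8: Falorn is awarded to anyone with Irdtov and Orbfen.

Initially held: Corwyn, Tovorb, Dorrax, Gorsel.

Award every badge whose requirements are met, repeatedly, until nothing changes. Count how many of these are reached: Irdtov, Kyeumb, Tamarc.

3

With Tovorb and Dorrax, Kyeumb is earned (Rule 7).
With Corwyn and Kyeumb, Tamarc is earned (Rule 4).
With Tamarc, Tovorb, and Gorsel, Falbel is earned (Rule 1).
With Falbel and Tamarc, Eskqor is earned (Rule 5).
With Kyeumb and Eskqor, Irdtov is earned (Rule 2).
Irdtov: reached.
Kyeumb: reached.
Tamarc: reached.
All 3 are reached.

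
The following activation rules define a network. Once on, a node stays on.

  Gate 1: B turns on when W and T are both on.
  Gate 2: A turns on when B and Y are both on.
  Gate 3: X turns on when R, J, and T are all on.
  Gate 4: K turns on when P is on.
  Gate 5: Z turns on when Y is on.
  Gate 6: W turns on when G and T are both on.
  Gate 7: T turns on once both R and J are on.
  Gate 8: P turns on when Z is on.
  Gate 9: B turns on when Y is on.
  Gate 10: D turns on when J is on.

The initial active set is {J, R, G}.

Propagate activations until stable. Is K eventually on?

No

K would need P (Gate 4), but P never turns on.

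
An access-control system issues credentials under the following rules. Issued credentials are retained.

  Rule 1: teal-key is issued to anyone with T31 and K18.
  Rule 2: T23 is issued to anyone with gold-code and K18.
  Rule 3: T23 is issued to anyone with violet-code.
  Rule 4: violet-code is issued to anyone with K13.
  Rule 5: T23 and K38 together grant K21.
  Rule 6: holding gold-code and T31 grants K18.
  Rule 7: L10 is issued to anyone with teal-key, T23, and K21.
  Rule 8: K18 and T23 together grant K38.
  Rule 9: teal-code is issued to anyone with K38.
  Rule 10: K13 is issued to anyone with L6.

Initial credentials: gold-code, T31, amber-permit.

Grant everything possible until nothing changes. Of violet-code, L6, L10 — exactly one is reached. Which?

Holding gold-code and T31 grants K18 (Rule 6).
Holding T31 and K18 grants teal-key (Rule 1).
Holding gold-code and K18 grants T23 (Rule 2).
Holding K18 and T23 grants K38 (Rule 8).
Holding T23 and K38 grants K21 (Rule 5).
Holding teal-key, T23, and K21 grants L10 (Rule 7).
violet-code would need K13 (Rule 4), but K13 is never granted. No rule produces L6, and it is not given.

L10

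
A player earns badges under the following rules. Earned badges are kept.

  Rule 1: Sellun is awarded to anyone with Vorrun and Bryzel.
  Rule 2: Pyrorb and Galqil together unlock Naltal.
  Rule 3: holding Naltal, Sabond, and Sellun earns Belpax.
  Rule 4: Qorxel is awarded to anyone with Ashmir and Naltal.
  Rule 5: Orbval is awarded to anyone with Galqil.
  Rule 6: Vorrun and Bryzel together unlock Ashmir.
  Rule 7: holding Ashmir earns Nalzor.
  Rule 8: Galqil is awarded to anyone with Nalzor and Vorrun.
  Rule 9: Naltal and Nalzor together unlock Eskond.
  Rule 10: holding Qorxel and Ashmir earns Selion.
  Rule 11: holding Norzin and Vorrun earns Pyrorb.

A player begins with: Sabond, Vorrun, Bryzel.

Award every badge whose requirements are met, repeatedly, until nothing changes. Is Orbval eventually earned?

With Vorrun and Bryzel, Ashmir is earned (Rule 6).
With Ashmir, Nalzor is earned (Rule 7).
With Nalzor and Vorrun, Galqil is earned (Rule 8).
With Galqil, Orbval is earned (Rule 5).

Yes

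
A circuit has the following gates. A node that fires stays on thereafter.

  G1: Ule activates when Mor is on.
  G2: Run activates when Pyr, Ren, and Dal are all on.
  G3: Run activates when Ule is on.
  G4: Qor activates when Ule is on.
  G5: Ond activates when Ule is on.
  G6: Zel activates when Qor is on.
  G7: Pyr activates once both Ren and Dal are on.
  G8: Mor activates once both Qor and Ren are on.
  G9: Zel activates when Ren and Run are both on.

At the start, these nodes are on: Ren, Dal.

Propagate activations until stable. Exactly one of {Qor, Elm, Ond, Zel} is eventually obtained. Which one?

Zel

G7: Ren and Dal on → Pyr on.
G2: Pyr, Ren, and Dal on → Run on.
G9: Ren and Run on → Zel on.
Qor would need Ule (G4), but Ule never turns on. No rule produces Elm, and it is not given. Ond would need Ule (G5), but Ule never turns on.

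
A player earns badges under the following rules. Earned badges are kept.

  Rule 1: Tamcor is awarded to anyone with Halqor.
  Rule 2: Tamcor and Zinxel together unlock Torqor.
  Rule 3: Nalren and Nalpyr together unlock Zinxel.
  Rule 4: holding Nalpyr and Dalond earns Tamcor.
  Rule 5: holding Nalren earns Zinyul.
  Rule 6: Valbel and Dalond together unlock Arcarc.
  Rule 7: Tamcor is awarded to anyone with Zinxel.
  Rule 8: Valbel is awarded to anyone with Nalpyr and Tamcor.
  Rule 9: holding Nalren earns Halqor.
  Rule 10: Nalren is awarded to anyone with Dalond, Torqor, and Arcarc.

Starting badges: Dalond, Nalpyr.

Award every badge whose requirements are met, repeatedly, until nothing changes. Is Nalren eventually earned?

Nalren would need Dalond, Torqor, and Arcarc (Rule 10), but Torqor is never earned.

No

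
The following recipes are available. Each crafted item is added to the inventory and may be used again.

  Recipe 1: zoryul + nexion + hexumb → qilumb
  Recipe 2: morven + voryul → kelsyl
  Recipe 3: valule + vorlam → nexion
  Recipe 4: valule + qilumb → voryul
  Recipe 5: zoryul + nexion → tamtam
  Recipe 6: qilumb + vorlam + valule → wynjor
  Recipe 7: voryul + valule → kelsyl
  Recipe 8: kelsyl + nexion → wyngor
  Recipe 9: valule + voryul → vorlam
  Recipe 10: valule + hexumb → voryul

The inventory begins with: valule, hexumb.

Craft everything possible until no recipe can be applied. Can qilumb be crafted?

qilumb would need zoryul, nexion, and hexumb (Recipe 1), but zoryul is never obtained.

No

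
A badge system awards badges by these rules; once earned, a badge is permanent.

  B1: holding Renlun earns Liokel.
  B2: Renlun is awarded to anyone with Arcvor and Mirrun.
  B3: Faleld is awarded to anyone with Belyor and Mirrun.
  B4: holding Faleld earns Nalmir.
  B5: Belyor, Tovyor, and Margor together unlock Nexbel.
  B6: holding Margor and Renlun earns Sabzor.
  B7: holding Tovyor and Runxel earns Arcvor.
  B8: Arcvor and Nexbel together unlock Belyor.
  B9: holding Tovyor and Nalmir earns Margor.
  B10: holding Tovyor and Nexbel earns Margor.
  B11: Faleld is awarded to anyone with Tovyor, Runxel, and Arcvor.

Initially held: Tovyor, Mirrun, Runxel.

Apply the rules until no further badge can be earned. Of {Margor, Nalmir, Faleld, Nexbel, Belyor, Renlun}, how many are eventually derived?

With Tovyor and Runxel, Arcvor is earned (B7).
With Tovyor, Runxel, and Arcvor, Faleld is earned (B11).
With Arcvor and Mirrun, Renlun is earned (B2).
With Faleld, Nalmir is earned (B4).
With Tovyor and Nalmir, Margor is earned (B9).
Margor: reached.
Nalmir: reached.
Faleld: reached.
Nexbel would need Belyor, Tovyor, and Margor (B5), but Belyor is never earned.
Belyor would need Arcvor and Nexbel (B8), but Nexbel is never earned.
Renlun: reached.
Reached: Margor, Nalmir, Faleld, and Renlun — 4 of the 6.

4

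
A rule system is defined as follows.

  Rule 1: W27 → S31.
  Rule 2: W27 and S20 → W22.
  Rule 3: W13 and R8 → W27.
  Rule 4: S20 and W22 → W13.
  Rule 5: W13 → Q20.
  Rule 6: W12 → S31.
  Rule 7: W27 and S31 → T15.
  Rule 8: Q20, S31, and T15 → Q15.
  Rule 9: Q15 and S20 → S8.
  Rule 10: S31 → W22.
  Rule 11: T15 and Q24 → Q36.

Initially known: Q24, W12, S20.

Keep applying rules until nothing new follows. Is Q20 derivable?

From W12, Rule 6 gives S31.
S31 holds, so W22 follows (Rule 10).
S20 and W22 hold, so W13 follows (Rule 4).
W13 holds, so Q20 follows (Rule 5).

Yes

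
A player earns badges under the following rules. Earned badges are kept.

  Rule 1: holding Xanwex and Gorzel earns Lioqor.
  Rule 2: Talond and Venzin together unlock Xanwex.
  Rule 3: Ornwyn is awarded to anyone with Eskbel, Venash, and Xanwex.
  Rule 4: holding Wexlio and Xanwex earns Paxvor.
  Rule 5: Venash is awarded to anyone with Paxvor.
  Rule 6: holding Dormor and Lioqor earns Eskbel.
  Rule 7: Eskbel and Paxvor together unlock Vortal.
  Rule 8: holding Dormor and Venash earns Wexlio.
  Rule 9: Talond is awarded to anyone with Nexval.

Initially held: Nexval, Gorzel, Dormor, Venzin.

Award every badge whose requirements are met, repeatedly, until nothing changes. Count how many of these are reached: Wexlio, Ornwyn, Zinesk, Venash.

Wexlio would need Dormor and Venash (Rule 8), but Venash is never earned.
Ornwyn would need Eskbel, Venash, and Xanwex (Rule 3), but Venash is never earned.
No rule produces Zinesk, and it is not given.
Venash would need Paxvor (Rule 5), but Paxvor is never earned.
None of the 4 are reached.

0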